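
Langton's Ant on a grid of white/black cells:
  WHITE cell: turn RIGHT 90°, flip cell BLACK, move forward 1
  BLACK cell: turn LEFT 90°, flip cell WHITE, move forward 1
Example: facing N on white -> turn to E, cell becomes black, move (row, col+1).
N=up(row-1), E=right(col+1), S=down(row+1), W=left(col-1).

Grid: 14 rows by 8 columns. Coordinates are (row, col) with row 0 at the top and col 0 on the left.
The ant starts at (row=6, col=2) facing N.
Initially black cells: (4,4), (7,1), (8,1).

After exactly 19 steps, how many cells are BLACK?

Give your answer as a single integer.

Answer: 10

Derivation:
Step 1: on WHITE (6,2): turn R to E, flip to black, move to (6,3). |black|=4
Step 2: on WHITE (6,3): turn R to S, flip to black, move to (7,3). |black|=5
Step 3: on WHITE (7,3): turn R to W, flip to black, move to (7,2). |black|=6
Step 4: on WHITE (7,2): turn R to N, flip to black, move to (6,2). |black|=7
Step 5: on BLACK (6,2): turn L to W, flip to white, move to (6,1). |black|=6
Step 6: on WHITE (6,1): turn R to N, flip to black, move to (5,1). |black|=7
Step 7: on WHITE (5,1): turn R to E, flip to black, move to (5,2). |black|=8
Step 8: on WHITE (5,2): turn R to S, flip to black, move to (6,2). |black|=9
Step 9: on WHITE (6,2): turn R to W, flip to black, move to (6,1). |black|=10
Step 10: on BLACK (6,1): turn L to S, flip to white, move to (7,1). |black|=9
Step 11: on BLACK (7,1): turn L to E, flip to white, move to (7,2). |black|=8
Step 12: on BLACK (7,2): turn L to N, flip to white, move to (6,2). |black|=7
Step 13: on BLACK (6,2): turn L to W, flip to white, move to (6,1). |black|=6
Step 14: on WHITE (6,1): turn R to N, flip to black, move to (5,1). |black|=7
Step 15: on BLACK (5,1): turn L to W, flip to white, move to (5,0). |black|=6
Step 16: on WHITE (5,0): turn R to N, flip to black, move to (4,0). |black|=7
Step 17: on WHITE (4,0): turn R to E, flip to black, move to (4,1). |black|=8
Step 18: on WHITE (4,1): turn R to S, flip to black, move to (5,1). |black|=9
Step 19: on WHITE (5,1): turn R to W, flip to black, move to (5,0). |black|=10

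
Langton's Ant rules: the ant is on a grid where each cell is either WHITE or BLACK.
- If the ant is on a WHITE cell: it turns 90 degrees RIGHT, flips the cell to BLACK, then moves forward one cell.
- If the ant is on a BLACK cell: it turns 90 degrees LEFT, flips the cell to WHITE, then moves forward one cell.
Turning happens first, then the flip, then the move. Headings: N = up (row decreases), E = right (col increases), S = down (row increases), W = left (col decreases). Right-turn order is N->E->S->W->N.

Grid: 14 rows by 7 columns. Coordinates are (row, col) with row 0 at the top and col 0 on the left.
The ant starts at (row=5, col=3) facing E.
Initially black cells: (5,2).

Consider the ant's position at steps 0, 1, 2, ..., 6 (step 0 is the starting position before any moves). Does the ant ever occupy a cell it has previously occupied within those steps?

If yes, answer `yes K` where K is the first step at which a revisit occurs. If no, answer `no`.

Answer: no

Derivation:
Step 1: on WHITE (5,3): turn R to S, flip to black, move to (6,3). |black|=2 — new cell
Step 2: on WHITE (6,3): turn R to W, flip to black, move to (6,2). |black|=3 — new cell
Step 3: on WHITE (6,2): turn R to N, flip to black, move to (5,2). |black|=4 — new cell
Step 4: on BLACK (5,2): turn L to W, flip to white, move to (5,1). |black|=3 — new cell
Step 5: on WHITE (5,1): turn R to N, flip to black, move to (4,1). |black|=4 — new cell
Step 6: on WHITE (4,1): turn R to E, flip to black, move to (4,2). |black|=5 — new cell
No revisit within 6 steps.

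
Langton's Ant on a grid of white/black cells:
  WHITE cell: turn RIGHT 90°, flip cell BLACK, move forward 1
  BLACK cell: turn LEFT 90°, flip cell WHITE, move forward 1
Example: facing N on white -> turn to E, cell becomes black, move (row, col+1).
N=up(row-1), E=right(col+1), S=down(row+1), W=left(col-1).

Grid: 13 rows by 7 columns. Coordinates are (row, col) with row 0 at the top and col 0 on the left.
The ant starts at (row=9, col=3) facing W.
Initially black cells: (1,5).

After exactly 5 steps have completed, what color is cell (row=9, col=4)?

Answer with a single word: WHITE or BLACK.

Step 1: on WHITE (9,3): turn R to N, flip to black, move to (8,3). |black|=2
Step 2: on WHITE (8,3): turn R to E, flip to black, move to (8,4). |black|=3
Step 3: on WHITE (8,4): turn R to S, flip to black, move to (9,4). |black|=4
Step 4: on WHITE (9,4): turn R to W, flip to black, move to (9,3). |black|=5
Step 5: on BLACK (9,3): turn L to S, flip to white, move to (10,3). |black|=4

Answer: BLACK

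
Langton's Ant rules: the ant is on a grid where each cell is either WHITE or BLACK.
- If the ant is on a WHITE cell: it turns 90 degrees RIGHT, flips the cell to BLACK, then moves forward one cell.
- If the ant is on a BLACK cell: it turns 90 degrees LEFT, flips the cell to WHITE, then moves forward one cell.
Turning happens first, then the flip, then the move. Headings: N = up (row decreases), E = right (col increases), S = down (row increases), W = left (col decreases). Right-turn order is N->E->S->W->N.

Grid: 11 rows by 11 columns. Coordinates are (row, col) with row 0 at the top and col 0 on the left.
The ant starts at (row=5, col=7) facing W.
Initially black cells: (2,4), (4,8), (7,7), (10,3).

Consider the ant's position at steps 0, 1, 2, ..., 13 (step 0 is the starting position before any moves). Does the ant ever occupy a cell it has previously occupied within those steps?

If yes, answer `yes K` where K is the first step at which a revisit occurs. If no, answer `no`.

Step 1: on WHITE (5,7): turn R to N, flip to black, move to (4,7). |black|=5 — new cell
Step 2: on WHITE (4,7): turn R to E, flip to black, move to (4,8). |black|=6 — new cell
Step 3: on BLACK (4,8): turn L to N, flip to white, move to (3,8). |black|=5 — new cell
Step 4: on WHITE (3,8): turn R to E, flip to black, move to (3,9). |black|=6 — new cell
Step 5: on WHITE (3,9): turn R to S, flip to black, move to (4,9). |black|=7 — new cell
Step 6: on WHITE (4,9): turn R to W, flip to black, move to (4,8). |black|=8 — REVISIT

Answer: yes 6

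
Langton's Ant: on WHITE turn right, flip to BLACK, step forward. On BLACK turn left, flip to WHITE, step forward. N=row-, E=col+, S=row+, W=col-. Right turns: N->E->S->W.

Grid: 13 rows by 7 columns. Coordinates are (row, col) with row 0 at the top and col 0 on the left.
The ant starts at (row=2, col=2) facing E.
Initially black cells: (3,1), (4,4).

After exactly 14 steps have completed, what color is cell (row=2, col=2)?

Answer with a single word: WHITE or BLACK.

Step 1: on WHITE (2,2): turn R to S, flip to black, move to (3,2). |black|=3
Step 2: on WHITE (3,2): turn R to W, flip to black, move to (3,1). |black|=4
Step 3: on BLACK (3,1): turn L to S, flip to white, move to (4,1). |black|=3
Step 4: on WHITE (4,1): turn R to W, flip to black, move to (4,0). |black|=4
Step 5: on WHITE (4,0): turn R to N, flip to black, move to (3,0). |black|=5
Step 6: on WHITE (3,0): turn R to E, flip to black, move to (3,1). |black|=6
Step 7: on WHITE (3,1): turn R to S, flip to black, move to (4,1). |black|=7
Step 8: on BLACK (4,1): turn L to E, flip to white, move to (4,2). |black|=6
Step 9: on WHITE (4,2): turn R to S, flip to black, move to (5,2). |black|=7
Step 10: on WHITE (5,2): turn R to W, flip to black, move to (5,1). |black|=8
Step 11: on WHITE (5,1): turn R to N, flip to black, move to (4,1). |black|=9
Step 12: on WHITE (4,1): turn R to E, flip to black, move to (4,2). |black|=10
Step 13: on BLACK (4,2): turn L to N, flip to white, move to (3,2). |black|=9
Step 14: on BLACK (3,2): turn L to W, flip to white, move to (3,1). |black|=8

Answer: BLACK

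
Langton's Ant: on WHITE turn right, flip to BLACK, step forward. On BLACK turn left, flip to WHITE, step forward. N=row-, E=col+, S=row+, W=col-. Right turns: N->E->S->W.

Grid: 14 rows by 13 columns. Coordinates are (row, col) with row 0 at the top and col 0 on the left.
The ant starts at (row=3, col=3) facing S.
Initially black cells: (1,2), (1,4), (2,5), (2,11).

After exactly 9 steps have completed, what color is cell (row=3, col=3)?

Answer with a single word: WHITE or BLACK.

Answer: BLACK

Derivation:
Step 1: on WHITE (3,3): turn R to W, flip to black, move to (3,2). |black|=5
Step 2: on WHITE (3,2): turn R to N, flip to black, move to (2,2). |black|=6
Step 3: on WHITE (2,2): turn R to E, flip to black, move to (2,3). |black|=7
Step 4: on WHITE (2,3): turn R to S, flip to black, move to (3,3). |black|=8
Step 5: on BLACK (3,3): turn L to E, flip to white, move to (3,4). |black|=7
Step 6: on WHITE (3,4): turn R to S, flip to black, move to (4,4). |black|=8
Step 7: on WHITE (4,4): turn R to W, flip to black, move to (4,3). |black|=9
Step 8: on WHITE (4,3): turn R to N, flip to black, move to (3,3). |black|=10
Step 9: on WHITE (3,3): turn R to E, flip to black, move to (3,4). |black|=11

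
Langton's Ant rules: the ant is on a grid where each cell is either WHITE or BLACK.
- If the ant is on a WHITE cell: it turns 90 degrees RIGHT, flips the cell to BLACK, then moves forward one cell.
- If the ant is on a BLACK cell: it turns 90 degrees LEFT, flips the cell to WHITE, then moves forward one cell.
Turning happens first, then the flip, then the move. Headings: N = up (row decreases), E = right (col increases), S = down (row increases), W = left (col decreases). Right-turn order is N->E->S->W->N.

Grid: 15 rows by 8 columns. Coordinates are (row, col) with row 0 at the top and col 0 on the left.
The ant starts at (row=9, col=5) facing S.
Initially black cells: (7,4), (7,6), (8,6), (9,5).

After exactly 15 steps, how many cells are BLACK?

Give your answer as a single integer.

Answer: 9

Derivation:
Step 1: on BLACK (9,5): turn L to E, flip to white, move to (9,6). |black|=3
Step 2: on WHITE (9,6): turn R to S, flip to black, move to (10,6). |black|=4
Step 3: on WHITE (10,6): turn R to W, flip to black, move to (10,5). |black|=5
Step 4: on WHITE (10,5): turn R to N, flip to black, move to (9,5). |black|=6
Step 5: on WHITE (9,5): turn R to E, flip to black, move to (9,6). |black|=7
Step 6: on BLACK (9,6): turn L to N, flip to white, move to (8,6). |black|=6
Step 7: on BLACK (8,6): turn L to W, flip to white, move to (8,5). |black|=5
Step 8: on WHITE (8,5): turn R to N, flip to black, move to (7,5). |black|=6
Step 9: on WHITE (7,5): turn R to E, flip to black, move to (7,6). |black|=7
Step 10: on BLACK (7,6): turn L to N, flip to white, move to (6,6). |black|=6
Step 11: on WHITE (6,6): turn R to E, flip to black, move to (6,7). |black|=7
Step 12: on WHITE (6,7): turn R to S, flip to black, move to (7,7). |black|=8
Step 13: on WHITE (7,7): turn R to W, flip to black, move to (7,6). |black|=9
Step 14: on WHITE (7,6): turn R to N, flip to black, move to (6,6). |black|=10
Step 15: on BLACK (6,6): turn L to W, flip to white, move to (6,5). |black|=9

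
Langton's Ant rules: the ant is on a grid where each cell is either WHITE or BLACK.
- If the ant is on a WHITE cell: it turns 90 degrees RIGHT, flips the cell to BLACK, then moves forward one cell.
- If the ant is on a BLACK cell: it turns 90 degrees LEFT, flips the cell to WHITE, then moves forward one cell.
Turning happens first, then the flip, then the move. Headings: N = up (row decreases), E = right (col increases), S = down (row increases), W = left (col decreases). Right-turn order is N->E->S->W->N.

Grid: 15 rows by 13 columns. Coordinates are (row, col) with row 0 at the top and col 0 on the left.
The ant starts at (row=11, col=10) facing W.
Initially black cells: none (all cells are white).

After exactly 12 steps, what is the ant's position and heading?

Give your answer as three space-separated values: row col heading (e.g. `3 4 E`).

Step 1: on WHITE (11,10): turn R to N, flip to black, move to (10,10). |black|=1
Step 2: on WHITE (10,10): turn R to E, flip to black, move to (10,11). |black|=2
Step 3: on WHITE (10,11): turn R to S, flip to black, move to (11,11). |black|=3
Step 4: on WHITE (11,11): turn R to W, flip to black, move to (11,10). |black|=4
Step 5: on BLACK (11,10): turn L to S, flip to white, move to (12,10). |black|=3
Step 6: on WHITE (12,10): turn R to W, flip to black, move to (12,9). |black|=4
Step 7: on WHITE (12,9): turn R to N, flip to black, move to (11,9). |black|=5
Step 8: on WHITE (11,9): turn R to E, flip to black, move to (11,10). |black|=6
Step 9: on WHITE (11,10): turn R to S, flip to black, move to (12,10). |black|=7
Step 10: on BLACK (12,10): turn L to E, flip to white, move to (12,11). |black|=6
Step 11: on WHITE (12,11): turn R to S, flip to black, move to (13,11). |black|=7
Step 12: on WHITE (13,11): turn R to W, flip to black, move to (13,10). |black|=8

Answer: 13 10 W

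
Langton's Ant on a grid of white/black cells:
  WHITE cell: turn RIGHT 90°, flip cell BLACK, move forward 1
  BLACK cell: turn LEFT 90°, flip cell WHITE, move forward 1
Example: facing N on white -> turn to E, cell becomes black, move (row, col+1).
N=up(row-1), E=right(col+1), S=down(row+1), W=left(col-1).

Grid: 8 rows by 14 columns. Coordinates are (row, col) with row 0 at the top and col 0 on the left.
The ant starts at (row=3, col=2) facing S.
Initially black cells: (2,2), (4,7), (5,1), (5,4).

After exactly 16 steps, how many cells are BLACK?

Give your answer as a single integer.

Answer: 10

Derivation:
Step 1: on WHITE (3,2): turn R to W, flip to black, move to (3,1). |black|=5
Step 2: on WHITE (3,1): turn R to N, flip to black, move to (2,1). |black|=6
Step 3: on WHITE (2,1): turn R to E, flip to black, move to (2,2). |black|=7
Step 4: on BLACK (2,2): turn L to N, flip to white, move to (1,2). |black|=6
Step 5: on WHITE (1,2): turn R to E, flip to black, move to (1,3). |black|=7
Step 6: on WHITE (1,3): turn R to S, flip to black, move to (2,3). |black|=8
Step 7: on WHITE (2,3): turn R to W, flip to black, move to (2,2). |black|=9
Step 8: on WHITE (2,2): turn R to N, flip to black, move to (1,2). |black|=10
Step 9: on BLACK (1,2): turn L to W, flip to white, move to (1,1). |black|=9
Step 10: on WHITE (1,1): turn R to N, flip to black, move to (0,1). |black|=10
Step 11: on WHITE (0,1): turn R to E, flip to black, move to (0,2). |black|=11
Step 12: on WHITE (0,2): turn R to S, flip to black, move to (1,2). |black|=12
Step 13: on WHITE (1,2): turn R to W, flip to black, move to (1,1). |black|=13
Step 14: on BLACK (1,1): turn L to S, flip to white, move to (2,1). |black|=12
Step 15: on BLACK (2,1): turn L to E, flip to white, move to (2,2). |black|=11
Step 16: on BLACK (2,2): turn L to N, flip to white, move to (1,2). |black|=10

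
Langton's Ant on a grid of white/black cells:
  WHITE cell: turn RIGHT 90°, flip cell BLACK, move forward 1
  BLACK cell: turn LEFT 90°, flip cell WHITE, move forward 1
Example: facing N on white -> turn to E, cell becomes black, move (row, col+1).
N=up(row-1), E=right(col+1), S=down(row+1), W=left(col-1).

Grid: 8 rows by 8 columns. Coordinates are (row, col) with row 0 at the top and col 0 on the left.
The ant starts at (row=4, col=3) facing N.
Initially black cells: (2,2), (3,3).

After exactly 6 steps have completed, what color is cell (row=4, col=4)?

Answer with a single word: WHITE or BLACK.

Step 1: on WHITE (4,3): turn R to E, flip to black, move to (4,4). |black|=3
Step 2: on WHITE (4,4): turn R to S, flip to black, move to (5,4). |black|=4
Step 3: on WHITE (5,4): turn R to W, flip to black, move to (5,3). |black|=5
Step 4: on WHITE (5,3): turn R to N, flip to black, move to (4,3). |black|=6
Step 5: on BLACK (4,3): turn L to W, flip to white, move to (4,2). |black|=5
Step 6: on WHITE (4,2): turn R to N, flip to black, move to (3,2). |black|=6

Answer: BLACK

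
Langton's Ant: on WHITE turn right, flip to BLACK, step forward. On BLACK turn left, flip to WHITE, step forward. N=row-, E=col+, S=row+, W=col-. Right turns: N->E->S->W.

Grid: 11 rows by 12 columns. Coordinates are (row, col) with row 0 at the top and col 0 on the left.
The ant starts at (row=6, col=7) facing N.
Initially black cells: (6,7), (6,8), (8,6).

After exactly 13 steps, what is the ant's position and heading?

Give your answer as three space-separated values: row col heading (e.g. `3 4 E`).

Step 1: on BLACK (6,7): turn L to W, flip to white, move to (6,6). |black|=2
Step 2: on WHITE (6,6): turn R to N, flip to black, move to (5,6). |black|=3
Step 3: on WHITE (5,6): turn R to E, flip to black, move to (5,7). |black|=4
Step 4: on WHITE (5,7): turn R to S, flip to black, move to (6,7). |black|=5
Step 5: on WHITE (6,7): turn R to W, flip to black, move to (6,6). |black|=6
Step 6: on BLACK (6,6): turn L to S, flip to white, move to (7,6). |black|=5
Step 7: on WHITE (7,6): turn R to W, flip to black, move to (7,5). |black|=6
Step 8: on WHITE (7,5): turn R to N, flip to black, move to (6,5). |black|=7
Step 9: on WHITE (6,5): turn R to E, flip to black, move to (6,6). |black|=8
Step 10: on WHITE (6,6): turn R to S, flip to black, move to (7,6). |black|=9
Step 11: on BLACK (7,6): turn L to E, flip to white, move to (7,7). |black|=8
Step 12: on WHITE (7,7): turn R to S, flip to black, move to (8,7). |black|=9
Step 13: on WHITE (8,7): turn R to W, flip to black, move to (8,6). |black|=10

Answer: 8 6 W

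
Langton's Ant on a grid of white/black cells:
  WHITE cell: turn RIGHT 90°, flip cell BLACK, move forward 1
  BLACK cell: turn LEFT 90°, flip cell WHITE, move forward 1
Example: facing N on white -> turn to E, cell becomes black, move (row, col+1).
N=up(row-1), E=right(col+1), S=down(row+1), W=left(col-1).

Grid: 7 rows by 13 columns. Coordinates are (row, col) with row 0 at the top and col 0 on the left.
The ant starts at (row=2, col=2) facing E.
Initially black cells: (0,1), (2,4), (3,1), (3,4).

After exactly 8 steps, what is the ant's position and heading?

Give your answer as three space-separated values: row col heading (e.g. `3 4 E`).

Answer: 4 2 E

Derivation:
Step 1: on WHITE (2,2): turn R to S, flip to black, move to (3,2). |black|=5
Step 2: on WHITE (3,2): turn R to W, flip to black, move to (3,1). |black|=6
Step 3: on BLACK (3,1): turn L to S, flip to white, move to (4,1). |black|=5
Step 4: on WHITE (4,1): turn R to W, flip to black, move to (4,0). |black|=6
Step 5: on WHITE (4,0): turn R to N, flip to black, move to (3,0). |black|=7
Step 6: on WHITE (3,0): turn R to E, flip to black, move to (3,1). |black|=8
Step 7: on WHITE (3,1): turn R to S, flip to black, move to (4,1). |black|=9
Step 8: on BLACK (4,1): turn L to E, flip to white, move to (4,2). |black|=8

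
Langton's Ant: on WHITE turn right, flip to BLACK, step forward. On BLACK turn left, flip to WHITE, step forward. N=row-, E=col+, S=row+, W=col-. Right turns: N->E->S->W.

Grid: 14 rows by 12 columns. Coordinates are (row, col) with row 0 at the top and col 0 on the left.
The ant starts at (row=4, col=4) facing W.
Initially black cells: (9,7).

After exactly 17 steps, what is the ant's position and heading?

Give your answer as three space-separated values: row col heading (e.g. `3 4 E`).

Answer: 5 4 S

Derivation:
Step 1: on WHITE (4,4): turn R to N, flip to black, move to (3,4). |black|=2
Step 2: on WHITE (3,4): turn R to E, flip to black, move to (3,5). |black|=3
Step 3: on WHITE (3,5): turn R to S, flip to black, move to (4,5). |black|=4
Step 4: on WHITE (4,5): turn R to W, flip to black, move to (4,4). |black|=5
Step 5: on BLACK (4,4): turn L to S, flip to white, move to (5,4). |black|=4
Step 6: on WHITE (5,4): turn R to W, flip to black, move to (5,3). |black|=5
Step 7: on WHITE (5,3): turn R to N, flip to black, move to (4,3). |black|=6
Step 8: on WHITE (4,3): turn R to E, flip to black, move to (4,4). |black|=7
Step 9: on WHITE (4,4): turn R to S, flip to black, move to (5,4). |black|=8
Step 10: on BLACK (5,4): turn L to E, flip to white, move to (5,5). |black|=7
Step 11: on WHITE (5,5): turn R to S, flip to black, move to (6,5). |black|=8
Step 12: on WHITE (6,5): turn R to W, flip to black, move to (6,4). |black|=9
Step 13: on WHITE (6,4): turn R to N, flip to black, move to (5,4). |black|=10
Step 14: on WHITE (5,4): turn R to E, flip to black, move to (5,5). |black|=11
Step 15: on BLACK (5,5): turn L to N, flip to white, move to (4,5). |black|=10
Step 16: on BLACK (4,5): turn L to W, flip to white, move to (4,4). |black|=9
Step 17: on BLACK (4,4): turn L to S, flip to white, move to (5,4). |black|=8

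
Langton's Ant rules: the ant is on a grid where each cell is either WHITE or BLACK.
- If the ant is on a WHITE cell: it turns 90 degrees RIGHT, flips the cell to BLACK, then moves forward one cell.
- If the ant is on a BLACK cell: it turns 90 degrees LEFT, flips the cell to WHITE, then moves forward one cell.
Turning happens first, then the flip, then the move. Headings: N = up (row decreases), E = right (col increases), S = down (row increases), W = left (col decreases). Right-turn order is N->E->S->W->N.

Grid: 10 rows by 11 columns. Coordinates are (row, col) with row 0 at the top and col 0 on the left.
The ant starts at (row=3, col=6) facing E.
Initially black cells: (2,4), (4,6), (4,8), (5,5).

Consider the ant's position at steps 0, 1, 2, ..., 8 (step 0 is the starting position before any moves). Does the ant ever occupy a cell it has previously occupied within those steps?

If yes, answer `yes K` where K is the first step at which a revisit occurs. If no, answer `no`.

Answer: yes 5

Derivation:
Step 1: on WHITE (3,6): turn R to S, flip to black, move to (4,6). |black|=5 — new cell
Step 2: on BLACK (4,6): turn L to E, flip to white, move to (4,7). |black|=4 — new cell
Step 3: on WHITE (4,7): turn R to S, flip to black, move to (5,7). |black|=5 — new cell
Step 4: on WHITE (5,7): turn R to W, flip to black, move to (5,6). |black|=6 — new cell
Step 5: on WHITE (5,6): turn R to N, flip to black, move to (4,6). |black|=7 — REVISIT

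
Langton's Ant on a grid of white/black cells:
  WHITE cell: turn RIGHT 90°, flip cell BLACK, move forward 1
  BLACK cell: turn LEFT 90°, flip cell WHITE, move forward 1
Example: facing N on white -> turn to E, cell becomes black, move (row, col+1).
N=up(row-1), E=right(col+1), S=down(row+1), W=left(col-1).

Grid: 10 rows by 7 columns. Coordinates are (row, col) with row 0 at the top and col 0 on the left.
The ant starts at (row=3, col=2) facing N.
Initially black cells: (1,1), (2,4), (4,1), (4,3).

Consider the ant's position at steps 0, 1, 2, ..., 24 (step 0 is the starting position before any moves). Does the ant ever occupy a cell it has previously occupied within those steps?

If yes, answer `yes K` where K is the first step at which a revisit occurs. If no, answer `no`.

Step 1: on WHITE (3,2): turn R to E, flip to black, move to (3,3). |black|=5 — new cell
Step 2: on WHITE (3,3): turn R to S, flip to black, move to (4,3). |black|=6 — new cell
Step 3: on BLACK (4,3): turn L to E, flip to white, move to (4,4). |black|=5 — new cell
Step 4: on WHITE (4,4): turn R to S, flip to black, move to (5,4). |black|=6 — new cell
Step 5: on WHITE (5,4): turn R to W, flip to black, move to (5,3). |black|=7 — new cell
Step 6: on WHITE (5,3): turn R to N, flip to black, move to (4,3). |black|=8 — REVISIT

Answer: yes 6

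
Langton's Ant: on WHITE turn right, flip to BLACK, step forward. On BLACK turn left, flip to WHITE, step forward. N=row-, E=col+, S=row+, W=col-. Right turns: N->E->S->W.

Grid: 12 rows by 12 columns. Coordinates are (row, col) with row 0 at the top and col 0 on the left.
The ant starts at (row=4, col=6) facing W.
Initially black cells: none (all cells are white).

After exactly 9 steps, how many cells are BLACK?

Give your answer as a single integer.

Answer: 7

Derivation:
Step 1: on WHITE (4,6): turn R to N, flip to black, move to (3,6). |black|=1
Step 2: on WHITE (3,6): turn R to E, flip to black, move to (3,7). |black|=2
Step 3: on WHITE (3,7): turn R to S, flip to black, move to (4,7). |black|=3
Step 4: on WHITE (4,7): turn R to W, flip to black, move to (4,6). |black|=4
Step 5: on BLACK (4,6): turn L to S, flip to white, move to (5,6). |black|=3
Step 6: on WHITE (5,6): turn R to W, flip to black, move to (5,5). |black|=4
Step 7: on WHITE (5,5): turn R to N, flip to black, move to (4,5). |black|=5
Step 8: on WHITE (4,5): turn R to E, flip to black, move to (4,6). |black|=6
Step 9: on WHITE (4,6): turn R to S, flip to black, move to (5,6). |black|=7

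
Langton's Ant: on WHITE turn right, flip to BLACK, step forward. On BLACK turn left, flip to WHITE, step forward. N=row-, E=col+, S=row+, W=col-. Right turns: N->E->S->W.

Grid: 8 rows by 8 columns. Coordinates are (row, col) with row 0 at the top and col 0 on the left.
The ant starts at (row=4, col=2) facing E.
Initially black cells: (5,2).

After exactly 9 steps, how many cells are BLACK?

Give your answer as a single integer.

Step 1: on WHITE (4,2): turn R to S, flip to black, move to (5,2). |black|=2
Step 2: on BLACK (5,2): turn L to E, flip to white, move to (5,3). |black|=1
Step 3: on WHITE (5,3): turn R to S, flip to black, move to (6,3). |black|=2
Step 4: on WHITE (6,3): turn R to W, flip to black, move to (6,2). |black|=3
Step 5: on WHITE (6,2): turn R to N, flip to black, move to (5,2). |black|=4
Step 6: on WHITE (5,2): turn R to E, flip to black, move to (5,3). |black|=5
Step 7: on BLACK (5,3): turn L to N, flip to white, move to (4,3). |black|=4
Step 8: on WHITE (4,3): turn R to E, flip to black, move to (4,4). |black|=5
Step 9: on WHITE (4,4): turn R to S, flip to black, move to (5,4). |black|=6

Answer: 6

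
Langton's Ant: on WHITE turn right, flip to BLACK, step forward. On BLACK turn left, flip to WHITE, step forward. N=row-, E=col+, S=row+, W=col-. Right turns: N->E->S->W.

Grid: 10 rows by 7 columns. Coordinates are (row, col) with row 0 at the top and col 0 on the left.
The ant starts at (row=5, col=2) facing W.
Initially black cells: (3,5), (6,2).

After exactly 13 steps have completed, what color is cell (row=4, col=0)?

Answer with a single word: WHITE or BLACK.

Answer: WHITE

Derivation:
Step 1: on WHITE (5,2): turn R to N, flip to black, move to (4,2). |black|=3
Step 2: on WHITE (4,2): turn R to E, flip to black, move to (4,3). |black|=4
Step 3: on WHITE (4,3): turn R to S, flip to black, move to (5,3). |black|=5
Step 4: on WHITE (5,3): turn R to W, flip to black, move to (5,2). |black|=6
Step 5: on BLACK (5,2): turn L to S, flip to white, move to (6,2). |black|=5
Step 6: on BLACK (6,2): turn L to E, flip to white, move to (6,3). |black|=4
Step 7: on WHITE (6,3): turn R to S, flip to black, move to (7,3). |black|=5
Step 8: on WHITE (7,3): turn R to W, flip to black, move to (7,2). |black|=6
Step 9: on WHITE (7,2): turn R to N, flip to black, move to (6,2). |black|=7
Step 10: on WHITE (6,2): turn R to E, flip to black, move to (6,3). |black|=8
Step 11: on BLACK (6,3): turn L to N, flip to white, move to (5,3). |black|=7
Step 12: on BLACK (5,3): turn L to W, flip to white, move to (5,2). |black|=6
Step 13: on WHITE (5,2): turn R to N, flip to black, move to (4,2). |black|=7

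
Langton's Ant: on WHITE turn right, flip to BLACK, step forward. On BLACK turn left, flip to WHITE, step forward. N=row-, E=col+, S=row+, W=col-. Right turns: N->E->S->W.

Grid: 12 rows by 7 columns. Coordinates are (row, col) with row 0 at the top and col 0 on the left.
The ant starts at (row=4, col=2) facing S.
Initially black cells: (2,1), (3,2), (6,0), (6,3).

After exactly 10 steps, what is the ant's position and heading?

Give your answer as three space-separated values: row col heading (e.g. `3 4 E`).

Step 1: on WHITE (4,2): turn R to W, flip to black, move to (4,1). |black|=5
Step 2: on WHITE (4,1): turn R to N, flip to black, move to (3,1). |black|=6
Step 3: on WHITE (3,1): turn R to E, flip to black, move to (3,2). |black|=7
Step 4: on BLACK (3,2): turn L to N, flip to white, move to (2,2). |black|=6
Step 5: on WHITE (2,2): turn R to E, flip to black, move to (2,3). |black|=7
Step 6: on WHITE (2,3): turn R to S, flip to black, move to (3,3). |black|=8
Step 7: on WHITE (3,3): turn R to W, flip to black, move to (3,2). |black|=9
Step 8: on WHITE (3,2): turn R to N, flip to black, move to (2,2). |black|=10
Step 9: on BLACK (2,2): turn L to W, flip to white, move to (2,1). |black|=9
Step 10: on BLACK (2,1): turn L to S, flip to white, move to (3,1). |black|=8

Answer: 3 1 S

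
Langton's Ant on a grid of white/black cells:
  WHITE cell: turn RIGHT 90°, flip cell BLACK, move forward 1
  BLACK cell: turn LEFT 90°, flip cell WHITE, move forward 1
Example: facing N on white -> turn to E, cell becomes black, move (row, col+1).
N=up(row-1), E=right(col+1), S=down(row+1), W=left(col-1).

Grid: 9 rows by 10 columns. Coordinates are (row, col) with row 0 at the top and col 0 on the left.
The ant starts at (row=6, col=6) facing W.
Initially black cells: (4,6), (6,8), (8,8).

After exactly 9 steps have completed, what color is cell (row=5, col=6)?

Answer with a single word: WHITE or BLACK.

Step 1: on WHITE (6,6): turn R to N, flip to black, move to (5,6). |black|=4
Step 2: on WHITE (5,6): turn R to E, flip to black, move to (5,7). |black|=5
Step 3: on WHITE (5,7): turn R to S, flip to black, move to (6,7). |black|=6
Step 4: on WHITE (6,7): turn R to W, flip to black, move to (6,6). |black|=7
Step 5: on BLACK (6,6): turn L to S, flip to white, move to (7,6). |black|=6
Step 6: on WHITE (7,6): turn R to W, flip to black, move to (7,5). |black|=7
Step 7: on WHITE (7,5): turn R to N, flip to black, move to (6,5). |black|=8
Step 8: on WHITE (6,5): turn R to E, flip to black, move to (6,6). |black|=9
Step 9: on WHITE (6,6): turn R to S, flip to black, move to (7,6). |black|=10

Answer: BLACK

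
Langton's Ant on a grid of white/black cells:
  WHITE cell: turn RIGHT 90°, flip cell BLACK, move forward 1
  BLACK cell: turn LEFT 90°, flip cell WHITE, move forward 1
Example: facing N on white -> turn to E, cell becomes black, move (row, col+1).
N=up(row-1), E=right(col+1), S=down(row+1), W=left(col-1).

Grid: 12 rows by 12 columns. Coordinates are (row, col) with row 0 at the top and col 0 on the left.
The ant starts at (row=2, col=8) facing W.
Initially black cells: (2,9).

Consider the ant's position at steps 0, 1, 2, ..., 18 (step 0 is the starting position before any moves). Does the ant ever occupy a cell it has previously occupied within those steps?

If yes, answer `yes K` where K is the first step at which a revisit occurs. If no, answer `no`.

Answer: yes 7

Derivation:
Step 1: on WHITE (2,8): turn R to N, flip to black, move to (1,8). |black|=2 — new cell
Step 2: on WHITE (1,8): turn R to E, flip to black, move to (1,9). |black|=3 — new cell
Step 3: on WHITE (1,9): turn R to S, flip to black, move to (2,9). |black|=4 — new cell
Step 4: on BLACK (2,9): turn L to E, flip to white, move to (2,10). |black|=3 — new cell
Step 5: on WHITE (2,10): turn R to S, flip to black, move to (3,10). |black|=4 — new cell
Step 6: on WHITE (3,10): turn R to W, flip to black, move to (3,9). |black|=5 — new cell
Step 7: on WHITE (3,9): turn R to N, flip to black, move to (2,9). |black|=6 — REVISIT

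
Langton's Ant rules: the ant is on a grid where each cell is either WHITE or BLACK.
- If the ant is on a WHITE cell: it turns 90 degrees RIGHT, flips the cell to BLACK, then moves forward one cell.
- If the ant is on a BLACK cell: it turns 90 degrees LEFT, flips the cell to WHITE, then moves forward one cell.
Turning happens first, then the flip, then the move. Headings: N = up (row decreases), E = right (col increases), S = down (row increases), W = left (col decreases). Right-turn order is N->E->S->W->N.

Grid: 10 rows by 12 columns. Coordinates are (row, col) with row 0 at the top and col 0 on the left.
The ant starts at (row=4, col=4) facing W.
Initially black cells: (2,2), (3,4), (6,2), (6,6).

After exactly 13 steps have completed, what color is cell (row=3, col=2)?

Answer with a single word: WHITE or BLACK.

Answer: BLACK

Derivation:
Step 1: on WHITE (4,4): turn R to N, flip to black, move to (3,4). |black|=5
Step 2: on BLACK (3,4): turn L to W, flip to white, move to (3,3). |black|=4
Step 3: on WHITE (3,3): turn R to N, flip to black, move to (2,3). |black|=5
Step 4: on WHITE (2,3): turn R to E, flip to black, move to (2,4). |black|=6
Step 5: on WHITE (2,4): turn R to S, flip to black, move to (3,4). |black|=7
Step 6: on WHITE (3,4): turn R to W, flip to black, move to (3,3). |black|=8
Step 7: on BLACK (3,3): turn L to S, flip to white, move to (4,3). |black|=7
Step 8: on WHITE (4,3): turn R to W, flip to black, move to (4,2). |black|=8
Step 9: on WHITE (4,2): turn R to N, flip to black, move to (3,2). |black|=9
Step 10: on WHITE (3,2): turn R to E, flip to black, move to (3,3). |black|=10
Step 11: on WHITE (3,3): turn R to S, flip to black, move to (4,3). |black|=11
Step 12: on BLACK (4,3): turn L to E, flip to white, move to (4,4). |black|=10
Step 13: on BLACK (4,4): turn L to N, flip to white, move to (3,4). |black|=9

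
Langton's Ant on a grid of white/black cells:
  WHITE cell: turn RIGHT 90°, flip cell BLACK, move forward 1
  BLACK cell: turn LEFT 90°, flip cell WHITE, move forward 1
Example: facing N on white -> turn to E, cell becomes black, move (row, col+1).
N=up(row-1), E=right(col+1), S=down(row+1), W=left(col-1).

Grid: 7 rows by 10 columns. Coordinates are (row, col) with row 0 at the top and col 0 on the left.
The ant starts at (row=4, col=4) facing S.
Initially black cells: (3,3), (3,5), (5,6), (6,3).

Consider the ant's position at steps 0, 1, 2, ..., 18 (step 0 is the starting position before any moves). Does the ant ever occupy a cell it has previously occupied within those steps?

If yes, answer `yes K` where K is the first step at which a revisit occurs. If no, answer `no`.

Answer: yes 6

Derivation:
Step 1: on WHITE (4,4): turn R to W, flip to black, move to (4,3). |black|=5 — new cell
Step 2: on WHITE (4,3): turn R to N, flip to black, move to (3,3). |black|=6 — new cell
Step 3: on BLACK (3,3): turn L to W, flip to white, move to (3,2). |black|=5 — new cell
Step 4: on WHITE (3,2): turn R to N, flip to black, move to (2,2). |black|=6 — new cell
Step 5: on WHITE (2,2): turn R to E, flip to black, move to (2,3). |black|=7 — new cell
Step 6: on WHITE (2,3): turn R to S, flip to black, move to (3,3). |black|=8 — REVISIT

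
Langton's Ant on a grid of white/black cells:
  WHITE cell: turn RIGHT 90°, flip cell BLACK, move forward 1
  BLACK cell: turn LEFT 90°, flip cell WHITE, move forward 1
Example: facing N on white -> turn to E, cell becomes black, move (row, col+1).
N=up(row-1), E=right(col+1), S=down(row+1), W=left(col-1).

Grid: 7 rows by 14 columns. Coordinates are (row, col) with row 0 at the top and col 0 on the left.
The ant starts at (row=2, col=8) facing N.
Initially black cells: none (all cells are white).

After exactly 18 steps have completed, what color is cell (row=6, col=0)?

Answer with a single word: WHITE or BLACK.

Answer: WHITE

Derivation:
Step 1: on WHITE (2,8): turn R to E, flip to black, move to (2,9). |black|=1
Step 2: on WHITE (2,9): turn R to S, flip to black, move to (3,9). |black|=2
Step 3: on WHITE (3,9): turn R to W, flip to black, move to (3,8). |black|=3
Step 4: on WHITE (3,8): turn R to N, flip to black, move to (2,8). |black|=4
Step 5: on BLACK (2,8): turn L to W, flip to white, move to (2,7). |black|=3
Step 6: on WHITE (2,7): turn R to N, flip to black, move to (1,7). |black|=4
Step 7: on WHITE (1,7): turn R to E, flip to black, move to (1,8). |black|=5
Step 8: on WHITE (1,8): turn R to S, flip to black, move to (2,8). |black|=6
Step 9: on WHITE (2,8): turn R to W, flip to black, move to (2,7). |black|=7
Step 10: on BLACK (2,7): turn L to S, flip to white, move to (3,7). |black|=6
Step 11: on WHITE (3,7): turn R to W, flip to black, move to (3,6). |black|=7
Step 12: on WHITE (3,6): turn R to N, flip to black, move to (2,6). |black|=8
Step 13: on WHITE (2,6): turn R to E, flip to black, move to (2,7). |black|=9
Step 14: on WHITE (2,7): turn R to S, flip to black, move to (3,7). |black|=10
Step 15: on BLACK (3,7): turn L to E, flip to white, move to (3,8). |black|=9
Step 16: on BLACK (3,8): turn L to N, flip to white, move to (2,8). |black|=8
Step 17: on BLACK (2,8): turn L to W, flip to white, move to (2,7). |black|=7
Step 18: on BLACK (2,7): turn L to S, flip to white, move to (3,7). |black|=6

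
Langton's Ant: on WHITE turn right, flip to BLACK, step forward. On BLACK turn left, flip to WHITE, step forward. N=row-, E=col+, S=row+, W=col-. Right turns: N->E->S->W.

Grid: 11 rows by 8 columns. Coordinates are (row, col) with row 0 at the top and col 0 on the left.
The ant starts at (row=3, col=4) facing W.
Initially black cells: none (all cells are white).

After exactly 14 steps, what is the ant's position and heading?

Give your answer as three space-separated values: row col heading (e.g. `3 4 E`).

Answer: 4 5 E

Derivation:
Step 1: on WHITE (3,4): turn R to N, flip to black, move to (2,4). |black|=1
Step 2: on WHITE (2,4): turn R to E, flip to black, move to (2,5). |black|=2
Step 3: on WHITE (2,5): turn R to S, flip to black, move to (3,5). |black|=3
Step 4: on WHITE (3,5): turn R to W, flip to black, move to (3,4). |black|=4
Step 5: on BLACK (3,4): turn L to S, flip to white, move to (4,4). |black|=3
Step 6: on WHITE (4,4): turn R to W, flip to black, move to (4,3). |black|=4
Step 7: on WHITE (4,3): turn R to N, flip to black, move to (3,3). |black|=5
Step 8: on WHITE (3,3): turn R to E, flip to black, move to (3,4). |black|=6
Step 9: on WHITE (3,4): turn R to S, flip to black, move to (4,4). |black|=7
Step 10: on BLACK (4,4): turn L to E, flip to white, move to (4,5). |black|=6
Step 11: on WHITE (4,5): turn R to S, flip to black, move to (5,5). |black|=7
Step 12: on WHITE (5,5): turn R to W, flip to black, move to (5,4). |black|=8
Step 13: on WHITE (5,4): turn R to N, flip to black, move to (4,4). |black|=9
Step 14: on WHITE (4,4): turn R to E, flip to black, move to (4,5). |black|=10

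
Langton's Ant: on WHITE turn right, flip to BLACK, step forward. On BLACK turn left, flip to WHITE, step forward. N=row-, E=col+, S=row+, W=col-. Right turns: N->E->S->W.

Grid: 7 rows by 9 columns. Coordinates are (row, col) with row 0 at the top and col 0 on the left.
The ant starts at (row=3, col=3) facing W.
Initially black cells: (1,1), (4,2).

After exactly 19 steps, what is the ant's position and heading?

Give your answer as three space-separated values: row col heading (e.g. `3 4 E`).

Step 1: on WHITE (3,3): turn R to N, flip to black, move to (2,3). |black|=3
Step 2: on WHITE (2,3): turn R to E, flip to black, move to (2,4). |black|=4
Step 3: on WHITE (2,4): turn R to S, flip to black, move to (3,4). |black|=5
Step 4: on WHITE (3,4): turn R to W, flip to black, move to (3,3). |black|=6
Step 5: on BLACK (3,3): turn L to S, flip to white, move to (4,3). |black|=5
Step 6: on WHITE (4,3): turn R to W, flip to black, move to (4,2). |black|=6
Step 7: on BLACK (4,2): turn L to S, flip to white, move to (5,2). |black|=5
Step 8: on WHITE (5,2): turn R to W, flip to black, move to (5,1). |black|=6
Step 9: on WHITE (5,1): turn R to N, flip to black, move to (4,1). |black|=7
Step 10: on WHITE (4,1): turn R to E, flip to black, move to (4,2). |black|=8
Step 11: on WHITE (4,2): turn R to S, flip to black, move to (5,2). |black|=9
Step 12: on BLACK (5,2): turn L to E, flip to white, move to (5,3). |black|=8
Step 13: on WHITE (5,3): turn R to S, flip to black, move to (6,3). |black|=9
Step 14: on WHITE (6,3): turn R to W, flip to black, move to (6,2). |black|=10
Step 15: on WHITE (6,2): turn R to N, flip to black, move to (5,2). |black|=11
Step 16: on WHITE (5,2): turn R to E, flip to black, move to (5,3). |black|=12
Step 17: on BLACK (5,3): turn L to N, flip to white, move to (4,3). |black|=11
Step 18: on BLACK (4,3): turn L to W, flip to white, move to (4,2). |black|=10
Step 19: on BLACK (4,2): turn L to S, flip to white, move to (5,2). |black|=9

Answer: 5 2 S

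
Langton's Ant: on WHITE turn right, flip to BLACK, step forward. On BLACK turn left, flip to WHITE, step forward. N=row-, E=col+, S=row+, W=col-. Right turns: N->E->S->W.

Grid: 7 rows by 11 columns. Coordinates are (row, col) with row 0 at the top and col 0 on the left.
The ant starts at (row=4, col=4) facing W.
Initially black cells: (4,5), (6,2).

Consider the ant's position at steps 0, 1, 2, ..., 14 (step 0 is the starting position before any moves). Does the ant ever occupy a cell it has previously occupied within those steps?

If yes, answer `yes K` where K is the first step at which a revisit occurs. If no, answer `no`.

Step 1: on WHITE (4,4): turn R to N, flip to black, move to (3,4). |black|=3 — new cell
Step 2: on WHITE (3,4): turn R to E, flip to black, move to (3,5). |black|=4 — new cell
Step 3: on WHITE (3,5): turn R to S, flip to black, move to (4,5). |black|=5 — new cell
Step 4: on BLACK (4,5): turn L to E, flip to white, move to (4,6). |black|=4 — new cell
Step 5: on WHITE (4,6): turn R to S, flip to black, move to (5,6). |black|=5 — new cell
Step 6: on WHITE (5,6): turn R to W, flip to black, move to (5,5). |black|=6 — new cell
Step 7: on WHITE (5,5): turn R to N, flip to black, move to (4,5). |black|=7 — REVISIT

Answer: yes 7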